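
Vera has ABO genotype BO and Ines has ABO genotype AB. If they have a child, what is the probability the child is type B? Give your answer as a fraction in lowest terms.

ABO cross BO × AB → offspring phenotypes: 1/4 A, 1/2 B, 1/4 AB.
So P(type B) = 1/2.

1/2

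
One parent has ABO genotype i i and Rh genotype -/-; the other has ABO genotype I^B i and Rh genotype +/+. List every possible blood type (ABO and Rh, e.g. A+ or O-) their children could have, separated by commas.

O+, B+

Gametes from i i × I^B i give offspring ABO genotypes I^B i, i i, i.e. phenotypes O, B.
Rh cross -/- × +/+ → phenotypes Rh+.
Combining independently: O+, B+.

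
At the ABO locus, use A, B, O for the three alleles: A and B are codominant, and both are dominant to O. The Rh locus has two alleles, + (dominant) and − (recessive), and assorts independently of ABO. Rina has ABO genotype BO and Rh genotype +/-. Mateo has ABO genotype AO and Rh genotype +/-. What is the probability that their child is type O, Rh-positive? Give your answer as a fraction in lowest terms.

3/16

ABO cross BO × AO → offspring phenotypes: 1/4 O, 1/4 A, 1/4 B, 1/4 AB.
Rh cross +/- × +/- → 3/4 Rh+, 1/4 Rh-.
Independent loci: P(type O, Rh-positive) = 1/4 × 3/4 = 3/16.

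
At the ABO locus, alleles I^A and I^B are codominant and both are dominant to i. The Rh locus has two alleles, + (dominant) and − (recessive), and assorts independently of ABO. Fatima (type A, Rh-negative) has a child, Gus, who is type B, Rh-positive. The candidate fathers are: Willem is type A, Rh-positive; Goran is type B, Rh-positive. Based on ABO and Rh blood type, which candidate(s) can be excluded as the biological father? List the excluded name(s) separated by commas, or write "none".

Willem

A candidate is excluded only if no genotype consistent with his phenotype could produce a type B, Rh-positive child with a type A, Rh-negative mother.
Willem (type A, Rh+): no genotype consistent with that phenotype can produce a type-B Rh+ child with a type-A mother.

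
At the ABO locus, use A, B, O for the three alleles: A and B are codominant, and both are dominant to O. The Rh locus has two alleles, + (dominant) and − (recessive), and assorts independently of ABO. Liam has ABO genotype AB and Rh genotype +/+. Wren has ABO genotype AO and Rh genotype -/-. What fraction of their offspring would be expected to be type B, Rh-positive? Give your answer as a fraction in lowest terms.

1/4

ABO cross AB × AO → offspring phenotypes: 1/2 A, 1/4 B, 1/4 AB.
Rh cross +/+ × -/- → 1 Rh+.
Independent loci: P(type B, Rh-positive) = 1/4 × 1 = 1/4.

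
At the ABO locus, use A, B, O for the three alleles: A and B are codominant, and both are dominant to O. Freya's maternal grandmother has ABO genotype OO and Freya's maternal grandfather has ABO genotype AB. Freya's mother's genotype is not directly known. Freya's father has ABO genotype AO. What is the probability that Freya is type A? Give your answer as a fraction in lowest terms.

Freya's mother's ABO genotype from OO × AB: 1/2 AO, 1/2 BO.
Crossing each possibility with the father AO and summing P(type A): 1/2·3/4 + 1/2·1/4 = 1/2.

1/2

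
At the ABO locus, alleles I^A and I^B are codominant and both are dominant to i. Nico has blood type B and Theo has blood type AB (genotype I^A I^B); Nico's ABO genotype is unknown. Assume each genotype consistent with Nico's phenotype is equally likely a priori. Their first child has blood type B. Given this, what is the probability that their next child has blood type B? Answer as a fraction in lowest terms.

Possible genotypes: Nico ∈ {I^B I^B, I^B i}; Theo ∈ {I^A I^B}.
Weight each parental genotype pair by prior × P(type-B child):
  I^B I^B × I^A I^B: posterior weight 1/2; P(next child type B) = 1/2.
  I^B i × I^A I^B: posterior weight 1/2; P(next child type B) = 1/2.
Weighted sum = 1/2.

1/2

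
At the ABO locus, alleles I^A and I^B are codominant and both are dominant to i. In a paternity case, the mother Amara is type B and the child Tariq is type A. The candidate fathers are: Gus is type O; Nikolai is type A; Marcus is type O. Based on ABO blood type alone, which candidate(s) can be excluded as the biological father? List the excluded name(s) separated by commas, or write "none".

A candidate is excluded only if no genotype consistent with his phenotype could produce a type A child with a type B mother.
Gus (type O): no genotype consistent with that phenotype can produce a type-A child with a type-B mother.
Marcus (type O): no genotype consistent with that phenotype can produce a type-A child with a type-B mother.

Gus, Marcus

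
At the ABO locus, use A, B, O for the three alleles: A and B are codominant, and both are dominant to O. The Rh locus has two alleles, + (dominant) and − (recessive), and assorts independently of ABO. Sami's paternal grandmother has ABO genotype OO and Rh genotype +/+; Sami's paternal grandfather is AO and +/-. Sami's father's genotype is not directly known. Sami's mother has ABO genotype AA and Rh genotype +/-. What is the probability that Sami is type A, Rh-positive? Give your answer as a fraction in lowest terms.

7/8

Sami's father's ABO genotype from OO × AO: 1/2 AO, 1/2 OO.
Crossing each possibility with the mother AA and summing P(type A): 1/2·1 + 1/2·1 = 1.
Similarly for Rh via the father's Rh distribution: P(Rh+) = 7/8.
Independent loci: 1 × 7/8 = 7/8.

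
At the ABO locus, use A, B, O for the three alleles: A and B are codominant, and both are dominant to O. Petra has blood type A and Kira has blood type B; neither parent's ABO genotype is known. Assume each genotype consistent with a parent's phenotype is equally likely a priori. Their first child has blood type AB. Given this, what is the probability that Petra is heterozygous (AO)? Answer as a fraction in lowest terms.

1/3

Possible genotypes: Petra ∈ {AA, AO}; Kira ∈ {BB, BO}.
Weight each parental genotype pair by prior × P(type-AB child):
  AA × BB: posterior weight 4/9.
  AA × BO: posterior weight 2/9.
  AO × BB: posterior weight 2/9.
  AO × BO: posterior weight 1/9.
Sum the posterior weight over pairs where Petra is AO: 1/3.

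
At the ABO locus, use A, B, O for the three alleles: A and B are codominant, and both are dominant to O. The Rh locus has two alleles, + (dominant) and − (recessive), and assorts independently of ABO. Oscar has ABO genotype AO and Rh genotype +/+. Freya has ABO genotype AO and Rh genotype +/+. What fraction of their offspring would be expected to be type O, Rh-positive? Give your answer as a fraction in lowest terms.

ABO cross AO × AO → offspring phenotypes: 1/4 O, 3/4 A.
Rh cross +/+ × +/+ → 1 Rh+.
Independent loci: P(type O, Rh-positive) = 1/4 × 1 = 1/4.

1/4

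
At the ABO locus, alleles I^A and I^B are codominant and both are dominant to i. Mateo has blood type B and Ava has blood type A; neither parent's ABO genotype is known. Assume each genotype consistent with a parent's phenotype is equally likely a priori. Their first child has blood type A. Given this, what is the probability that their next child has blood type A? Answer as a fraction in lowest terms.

5/12

Possible genotypes: Mateo ∈ {I^B I^B, I^B i}; Ava ∈ {I^A I^A, I^A i}.
Weight each parental genotype pair by prior × P(type-A child):
  I^B i × I^A I^A: posterior weight 2/3; P(next child type A) = 1/2.
  I^B i × I^A i: posterior weight 1/3; P(next child type A) = 1/4.
Weighted sum = 5/12.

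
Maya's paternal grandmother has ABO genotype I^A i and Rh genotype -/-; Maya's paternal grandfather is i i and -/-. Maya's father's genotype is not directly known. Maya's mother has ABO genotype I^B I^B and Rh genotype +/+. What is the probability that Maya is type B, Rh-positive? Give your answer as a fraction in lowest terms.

3/4

Maya's father's ABO genotype from I^A i × i i: 1/2 I^A i, 1/2 i i.
Crossing each possibility with the mother I^B I^B and summing P(type B): 1/2·1/2 + 1/2·1 = 3/4.
Similarly for Rh via the father's Rh distribution: P(Rh+) = 1.
Independent loci: 3/4 × 1 = 3/4.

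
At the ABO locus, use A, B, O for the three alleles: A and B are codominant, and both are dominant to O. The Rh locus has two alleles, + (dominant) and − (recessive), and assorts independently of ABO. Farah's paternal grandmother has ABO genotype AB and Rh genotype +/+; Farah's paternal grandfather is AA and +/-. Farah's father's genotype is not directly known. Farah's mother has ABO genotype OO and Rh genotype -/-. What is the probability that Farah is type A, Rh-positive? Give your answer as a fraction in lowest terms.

Farah's father's ABO genotype from AB × AA: 1/2 AA, 1/2 AB.
Crossing each possibility with the mother OO and summing P(type A): 1/2·1 + 1/2·1/2 = 3/4.
Similarly for Rh via the father's Rh distribution: P(Rh+) = 3/4.
Independent loci: 3/4 × 3/4 = 9/16.

9/16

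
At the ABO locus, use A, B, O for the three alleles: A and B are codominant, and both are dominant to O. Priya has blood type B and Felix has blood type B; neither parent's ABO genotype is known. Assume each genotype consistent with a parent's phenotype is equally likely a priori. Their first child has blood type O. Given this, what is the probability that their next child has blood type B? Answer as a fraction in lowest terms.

3/4

Possible genotypes: Priya ∈ {BB, BO}; Felix ∈ {BB, BO}.
Weight each parental genotype pair by prior × P(type-O child):
  BO × BO: posterior weight 1; P(next child type B) = 3/4.
Weighted sum = 3/4.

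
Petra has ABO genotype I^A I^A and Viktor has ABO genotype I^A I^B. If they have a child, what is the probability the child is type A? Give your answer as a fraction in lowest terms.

1/2

ABO cross I^A I^A × I^A I^B → offspring phenotypes: 1/2 A, 1/2 AB.
So P(type A) = 1/2.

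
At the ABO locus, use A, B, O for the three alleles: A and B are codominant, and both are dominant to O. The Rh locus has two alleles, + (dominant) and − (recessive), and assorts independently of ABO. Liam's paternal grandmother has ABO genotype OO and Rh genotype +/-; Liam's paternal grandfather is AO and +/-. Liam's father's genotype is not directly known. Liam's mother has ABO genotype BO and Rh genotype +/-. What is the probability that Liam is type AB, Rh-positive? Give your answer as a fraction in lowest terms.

Liam's father's ABO genotype from OO × AO: 1/2 AO, 1/2 OO.
Crossing each possibility with the mother BO and summing P(type AB): 1/2·1/4 + 1/2·0 = 1/8.
Similarly for Rh via the father's Rh distribution: P(Rh+) = 3/4.
Independent loci: 1/8 × 3/4 = 3/32.

3/32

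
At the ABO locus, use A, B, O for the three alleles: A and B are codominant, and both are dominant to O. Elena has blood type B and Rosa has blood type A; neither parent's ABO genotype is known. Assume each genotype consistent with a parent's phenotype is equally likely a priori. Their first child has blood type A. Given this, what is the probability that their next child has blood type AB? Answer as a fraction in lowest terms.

5/12

Possible genotypes: Elena ∈ {BB, BO}; Rosa ∈ {AA, AO}.
Weight each parental genotype pair by prior × P(type-A child):
  BO × AA: posterior weight 2/3; P(next child type AB) = 1/2.
  BO × AO: posterior weight 1/3; P(next child type AB) = 1/4.
Weighted sum = 5/12.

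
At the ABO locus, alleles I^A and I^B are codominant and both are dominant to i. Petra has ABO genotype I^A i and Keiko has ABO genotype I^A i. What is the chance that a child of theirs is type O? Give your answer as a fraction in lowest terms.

1/4

ABO cross I^A i × I^A i → offspring phenotypes: 1/4 O, 3/4 A.
So P(type O) = 1/4.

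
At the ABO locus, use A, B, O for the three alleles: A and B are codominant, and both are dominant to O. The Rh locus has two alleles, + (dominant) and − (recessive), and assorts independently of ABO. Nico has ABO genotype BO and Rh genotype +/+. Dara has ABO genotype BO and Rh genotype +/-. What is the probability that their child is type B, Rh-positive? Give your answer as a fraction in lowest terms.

3/4

ABO cross BO × BO → offspring phenotypes: 1/4 O, 3/4 B.
Rh cross +/+ × +/- → 1 Rh+.
Independent loci: P(type B, Rh-positive) = 3/4 × 1 = 3/4.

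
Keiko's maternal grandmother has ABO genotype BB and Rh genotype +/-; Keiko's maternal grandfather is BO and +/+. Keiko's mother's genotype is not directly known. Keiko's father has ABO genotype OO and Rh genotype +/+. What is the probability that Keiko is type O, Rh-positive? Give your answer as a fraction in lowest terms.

Keiko's mother's ABO genotype from BB × BO: 1/2 BB, 1/2 BO.
Crossing each possibility with the father OO and summing P(type O): 1/2·0 + 1/2·1/2 = 1/4.
Similarly for Rh via the mother's Rh distribution: P(Rh+) = 1.
Independent loci: 1/4 × 1 = 1/4.

1/4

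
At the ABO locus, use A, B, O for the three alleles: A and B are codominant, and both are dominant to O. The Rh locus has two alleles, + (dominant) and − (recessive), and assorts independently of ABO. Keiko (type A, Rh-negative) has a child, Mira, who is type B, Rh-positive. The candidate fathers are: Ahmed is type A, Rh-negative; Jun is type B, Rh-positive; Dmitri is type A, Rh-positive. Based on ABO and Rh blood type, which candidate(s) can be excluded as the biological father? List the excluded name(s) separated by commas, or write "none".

Ahmed, Dmitri

A candidate is excluded only if no genotype consistent with his phenotype could produce a type B, Rh-positive child with a type A, Rh-negative mother.
Ahmed (type A, Rh-): no genotype consistent with that phenotype can produce a type-B Rh+ child with a type-A mother.
Dmitri (type A, Rh+): no genotype consistent with that phenotype can produce a type-B Rh+ child with a type-A mother.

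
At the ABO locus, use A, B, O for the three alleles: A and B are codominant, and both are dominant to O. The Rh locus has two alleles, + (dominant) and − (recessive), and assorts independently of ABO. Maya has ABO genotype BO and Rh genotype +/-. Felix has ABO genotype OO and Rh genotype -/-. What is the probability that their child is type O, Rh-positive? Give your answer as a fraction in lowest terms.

ABO cross BO × OO → offspring phenotypes: 1/2 O, 1/2 B.
Rh cross +/- × -/- → 1/2 Rh+, 1/2 Rh-.
Independent loci: P(type O, Rh-positive) = 1/2 × 1/2 = 1/4.

1/4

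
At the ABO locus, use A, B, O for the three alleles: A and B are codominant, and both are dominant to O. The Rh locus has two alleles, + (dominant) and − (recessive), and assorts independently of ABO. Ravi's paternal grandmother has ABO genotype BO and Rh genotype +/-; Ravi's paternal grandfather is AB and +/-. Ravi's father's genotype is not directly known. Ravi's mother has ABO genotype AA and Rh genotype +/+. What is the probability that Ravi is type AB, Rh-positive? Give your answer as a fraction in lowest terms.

Ravi's father's ABO genotype from BO × AB: 1/4 AB, 1/4 AO, 1/4 BB, 1/4 BO.
Crossing each possibility with the mother AA and summing P(type AB): 1/4·1/2 + 1/4·0 + 1/4·1 + 1/4·1/2 = 1/2.
Similarly for Rh via the father's Rh distribution: P(Rh+) = 1.
Independent loci: 1/2 × 1 = 1/2.

1/2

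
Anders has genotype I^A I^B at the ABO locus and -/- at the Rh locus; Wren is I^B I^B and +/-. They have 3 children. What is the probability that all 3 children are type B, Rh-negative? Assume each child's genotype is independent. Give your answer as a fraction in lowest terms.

ABO cross I^A I^B × I^B I^B → 1/2 B, 1/2 AB.
Rh cross -/- × +/- → 1/2 Rh+, 1/2 Rh-; so P(type B, Rh-negative) = 1/2 × 1/2 = 1/4 per child.
All 3 independent: (1/4)^3 = 1/64.

1/64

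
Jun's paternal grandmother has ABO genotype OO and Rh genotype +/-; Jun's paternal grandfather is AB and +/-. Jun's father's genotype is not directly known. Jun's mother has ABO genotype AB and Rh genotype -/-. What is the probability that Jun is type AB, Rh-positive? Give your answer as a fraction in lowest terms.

1/8

Jun's father's ABO genotype from OO × AB: 1/2 AO, 1/2 BO.
Crossing each possibility with the mother AB and summing P(type AB): 1/2·1/4 + 1/2·1/4 = 1/4.
Similarly for Rh via the father's Rh distribution: P(Rh+) = 1/2.
Independent loci: 1/4 × 1/2 = 1/8.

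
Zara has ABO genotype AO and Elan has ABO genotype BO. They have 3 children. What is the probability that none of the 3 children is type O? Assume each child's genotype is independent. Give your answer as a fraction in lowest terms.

ABO cross AO × BO → 1/4 O, 1/4 A, 1/4 B, 1/4 AB.
So P(type O) = 1/4 per child.
P(not type O) = 3/4 for one child; (3/4)^3 = 27/64.

27/64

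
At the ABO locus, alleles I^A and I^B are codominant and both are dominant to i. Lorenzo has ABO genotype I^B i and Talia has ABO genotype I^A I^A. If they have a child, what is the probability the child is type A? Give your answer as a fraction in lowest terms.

1/2

ABO cross I^B i × I^A I^A → offspring phenotypes: 1/2 A, 1/2 AB.
So P(type A) = 1/2.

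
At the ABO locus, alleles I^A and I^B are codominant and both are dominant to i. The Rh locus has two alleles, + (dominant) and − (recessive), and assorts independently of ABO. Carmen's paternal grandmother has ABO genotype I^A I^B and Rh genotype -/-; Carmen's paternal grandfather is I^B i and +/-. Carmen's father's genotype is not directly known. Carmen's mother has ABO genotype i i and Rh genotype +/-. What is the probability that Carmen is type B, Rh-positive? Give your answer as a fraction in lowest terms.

5/16

Carmen's father's ABO genotype from I^A I^B × I^B i: 1/4 I^A I^B, 1/4 I^A i, 1/4 I^B I^B, 1/4 I^B i.
Crossing each possibility with the mother i i and summing P(type B): 1/4·1/2 + 1/4·0 + 1/4·1 + 1/4·1/2 = 1/2.
Similarly for Rh via the father's Rh distribution: P(Rh+) = 5/8.
Independent loci: 1/2 × 5/8 = 5/16.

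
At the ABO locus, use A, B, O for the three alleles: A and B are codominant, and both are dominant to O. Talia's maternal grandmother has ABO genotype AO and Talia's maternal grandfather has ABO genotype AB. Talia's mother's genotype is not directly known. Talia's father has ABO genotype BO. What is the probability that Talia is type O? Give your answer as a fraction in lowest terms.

Talia's mother's ABO genotype from AO × AB: 1/4 AA, 1/4 AB, 1/4 AO, 1/4 BO.
Crossing each possibility with the father BO and summing P(type O): 1/4·0 + 1/4·0 + 1/4·1/4 + 1/4·1/4 = 1/8.

1/8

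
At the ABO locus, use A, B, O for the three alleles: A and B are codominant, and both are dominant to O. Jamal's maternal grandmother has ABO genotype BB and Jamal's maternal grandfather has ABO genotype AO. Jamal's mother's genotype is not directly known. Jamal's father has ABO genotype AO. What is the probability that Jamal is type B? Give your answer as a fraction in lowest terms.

1/4

Jamal's mother's ABO genotype from BB × AO: 1/2 AB, 1/2 BO.
Crossing each possibility with the father AO and summing P(type B): 1/2·1/4 + 1/2·1/4 = 1/4.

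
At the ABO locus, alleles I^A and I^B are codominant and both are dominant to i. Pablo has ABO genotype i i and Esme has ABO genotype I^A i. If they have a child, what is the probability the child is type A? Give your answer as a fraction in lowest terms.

ABO cross i i × I^A i → offspring phenotypes: 1/2 O, 1/2 A.
So P(type A) = 1/2.

1/2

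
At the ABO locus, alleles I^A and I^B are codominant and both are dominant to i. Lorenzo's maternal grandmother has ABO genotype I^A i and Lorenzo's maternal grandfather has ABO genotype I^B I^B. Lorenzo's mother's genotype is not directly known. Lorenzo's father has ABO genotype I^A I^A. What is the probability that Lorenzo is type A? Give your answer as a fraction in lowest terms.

Lorenzo's mother's ABO genotype from I^A i × I^B I^B: 1/2 I^A I^B, 1/2 I^B i.
Crossing each possibility with the father I^A I^A and summing P(type A): 1/2·1/2 + 1/2·1/2 = 1/2.

1/2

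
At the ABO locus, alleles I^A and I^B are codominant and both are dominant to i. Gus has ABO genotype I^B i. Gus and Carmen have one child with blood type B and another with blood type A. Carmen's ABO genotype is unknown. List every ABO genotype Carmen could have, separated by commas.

I^A I^B, I^A i

For each candidate genotype of Carmen, check whether crossing it with I^B i can produce every observed child phenotype.
  I^A I^A → possible child types {A, AB} ✗
  I^A I^B → possible child types {A, B, AB} ✓
  I^A i → possible child types {O, A, B, AB} ✓
  I^B I^B → possible child types {B} ✗
  I^B i → possible child types {O, B} ✗
  i i → possible child types {O, B} ✗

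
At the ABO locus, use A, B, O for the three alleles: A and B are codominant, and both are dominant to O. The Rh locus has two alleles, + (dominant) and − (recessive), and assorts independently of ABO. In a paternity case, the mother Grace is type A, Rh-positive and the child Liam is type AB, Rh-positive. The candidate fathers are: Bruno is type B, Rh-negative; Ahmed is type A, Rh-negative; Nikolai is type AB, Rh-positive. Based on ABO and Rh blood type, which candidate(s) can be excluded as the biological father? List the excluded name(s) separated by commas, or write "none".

Ahmed

A candidate is excluded only if no genotype consistent with his phenotype could produce a type AB, Rh-positive child with a type A, Rh-positive mother.
Ahmed (type A, Rh-): no genotype consistent with that phenotype can produce a type-AB Rh+ child with a type-A mother.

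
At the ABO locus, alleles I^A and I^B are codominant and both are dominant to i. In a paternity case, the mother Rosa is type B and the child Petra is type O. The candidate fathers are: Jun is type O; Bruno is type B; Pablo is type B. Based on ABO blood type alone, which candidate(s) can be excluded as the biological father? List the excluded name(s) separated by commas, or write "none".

A candidate is excluded only if no genotype consistent with his phenotype could produce a type O child with a type B mother.
Every candidate has at least one consistent genotype combination, so none can be excluded.

none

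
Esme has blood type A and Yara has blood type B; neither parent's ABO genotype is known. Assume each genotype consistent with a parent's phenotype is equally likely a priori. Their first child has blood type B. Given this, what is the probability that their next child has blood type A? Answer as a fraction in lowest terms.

1/12

Possible genotypes: Esme ∈ {I^A I^A, I^A i}; Yara ∈ {I^B I^B, I^B i}.
Weight each parental genotype pair by prior × P(type-B child):
  I^A i × I^B I^B: posterior weight 2/3; P(next child type A) = 0.
  I^A i × I^B i: posterior weight 1/3; P(next child type A) = 1/4.
Weighted sum = 1/12.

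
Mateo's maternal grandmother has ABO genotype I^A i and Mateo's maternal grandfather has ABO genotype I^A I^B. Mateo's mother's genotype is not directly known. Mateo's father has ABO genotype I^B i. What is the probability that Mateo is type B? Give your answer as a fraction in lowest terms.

3/8

Mateo's mother's ABO genotype from I^A i × I^A I^B: 1/4 I^A I^A, 1/4 I^A I^B, 1/4 I^A i, 1/4 I^B i.
Crossing each possibility with the father I^B i and summing P(type B): 1/4·0 + 1/4·1/2 + 1/4·1/4 + 1/4·3/4 = 3/8.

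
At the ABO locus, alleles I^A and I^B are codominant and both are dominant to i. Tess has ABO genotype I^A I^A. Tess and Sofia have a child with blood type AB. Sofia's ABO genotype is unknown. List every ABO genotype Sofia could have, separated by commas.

For each candidate genotype of Sofia, check whether crossing it with I^A I^A can produce every observed child phenotype.
  I^A I^A → possible child types {A} ✗
  I^A I^B → possible child types {A, AB} ✓
  I^A i → possible child types {A} ✗
  I^B I^B → possible child types {AB} ✓
  I^B i → possible child types {A, AB} ✓
  i i → possible child types {A} ✗

I^A I^B, I^B I^B, I^B i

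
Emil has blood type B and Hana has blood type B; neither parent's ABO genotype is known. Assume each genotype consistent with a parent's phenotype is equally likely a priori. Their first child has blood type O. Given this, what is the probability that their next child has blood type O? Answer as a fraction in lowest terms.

1/4

Possible genotypes: Emil ∈ {BB, BO}; Hana ∈ {BB, BO}.
Weight each parental genotype pair by prior × P(type-O child):
  BO × BO: posterior weight 1; P(next child type O) = 1/4.
Weighted sum = 1/4.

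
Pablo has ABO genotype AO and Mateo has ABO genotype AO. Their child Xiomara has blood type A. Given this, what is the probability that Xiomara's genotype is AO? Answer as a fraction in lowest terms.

Cross AO × AO → 1/4 AA, 1/2 AO, 1/4 OO.
Type-A genotypes among offspring: AA (1/4), AO (1/2); total 3/4.
P(AO | type A) = (1/2) / (3/4) = 2/3.

2/3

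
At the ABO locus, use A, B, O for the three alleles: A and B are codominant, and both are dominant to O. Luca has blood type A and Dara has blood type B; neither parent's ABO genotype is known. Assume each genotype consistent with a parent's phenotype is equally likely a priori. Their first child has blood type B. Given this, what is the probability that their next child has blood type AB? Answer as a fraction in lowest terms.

Possible genotypes: Luca ∈ {AA, AO}; Dara ∈ {BB, BO}.
Weight each parental genotype pair by prior × P(type-B child):
  AO × BB: posterior weight 2/3; P(next child type AB) = 1/2.
  AO × BO: posterior weight 1/3; P(next child type AB) = 1/4.
Weighted sum = 5/12.

5/12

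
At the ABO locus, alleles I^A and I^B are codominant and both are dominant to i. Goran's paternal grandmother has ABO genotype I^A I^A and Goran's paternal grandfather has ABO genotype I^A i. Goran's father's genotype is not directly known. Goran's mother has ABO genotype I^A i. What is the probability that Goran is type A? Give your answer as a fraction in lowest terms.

Goran's father's ABO genotype from I^A I^A × I^A i: 1/2 I^A I^A, 1/2 I^A i.
Crossing each possibility with the mother I^A i and summing P(type A): 1/2·1 + 1/2·3/4 = 7/8.

7/8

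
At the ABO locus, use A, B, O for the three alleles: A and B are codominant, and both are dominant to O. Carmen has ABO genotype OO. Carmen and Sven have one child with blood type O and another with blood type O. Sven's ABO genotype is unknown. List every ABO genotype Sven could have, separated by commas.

For each candidate genotype of Sven, check whether crossing it with OO can produce every observed child phenotype.
  AA → possible child types {A} ✗
  AB → possible child types {A, B} ✗
  AO → possible child types {O, A} ✓
  BB → possible child types {B} ✗
  BO → possible child types {O, B} ✓
  OO → possible child types {O} ✓

AO, BO, OO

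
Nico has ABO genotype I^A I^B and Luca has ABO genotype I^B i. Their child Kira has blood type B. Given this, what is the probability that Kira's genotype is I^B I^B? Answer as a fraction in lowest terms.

Cross I^A I^B × I^B i → 1/4 I^A I^B, 1/4 I^A i, 1/4 I^B I^B, 1/4 I^B i.
Type-B genotypes among offspring: I^B I^B (1/4), I^B i (1/4); total 1/2.
P(I^B I^B | type B) = (1/4) / (1/2) = 1/2.

1/2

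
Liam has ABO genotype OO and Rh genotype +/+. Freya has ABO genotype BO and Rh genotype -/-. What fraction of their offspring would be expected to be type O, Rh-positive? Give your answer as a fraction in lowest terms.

1/2

ABO cross OO × BO → offspring phenotypes: 1/2 O, 1/2 B.
Rh cross +/+ × -/- → 1 Rh+.
Independent loci: P(type O, Rh-positive) = 1/2 × 1 = 1/2.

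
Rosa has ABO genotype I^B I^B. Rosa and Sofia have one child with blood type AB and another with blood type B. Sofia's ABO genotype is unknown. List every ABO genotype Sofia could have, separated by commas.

For each candidate genotype of Sofia, check whether crossing it with I^B I^B can produce every observed child phenotype.
  I^A I^A → possible child types {AB} ✗
  I^A I^B → possible child types {B, AB} ✓
  I^A i → possible child types {B, AB} ✓
  I^B I^B → possible child types {B} ✗
  I^B i → possible child types {B} ✗
  i i → possible child types {B} ✗

I^A I^B, I^A i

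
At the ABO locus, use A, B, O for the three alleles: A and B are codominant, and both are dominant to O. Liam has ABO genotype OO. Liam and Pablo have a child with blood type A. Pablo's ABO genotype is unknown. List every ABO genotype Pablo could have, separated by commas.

AA, AB, AO

For each candidate genotype of Pablo, check whether crossing it with OO can produce every observed child phenotype.
  AA → possible child types {A} ✓
  AB → possible child types {A, B} ✓
  AO → possible child types {O, A} ✓
  BB → possible child types {B} ✗
  BO → possible child types {O, B} ✗
  OO → possible child types {O} ✗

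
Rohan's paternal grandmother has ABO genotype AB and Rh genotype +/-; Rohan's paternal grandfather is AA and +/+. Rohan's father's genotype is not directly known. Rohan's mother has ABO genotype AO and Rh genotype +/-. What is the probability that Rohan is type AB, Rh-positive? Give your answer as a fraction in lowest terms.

Rohan's father's ABO genotype from AB × AA: 1/2 AA, 1/2 AB.
Crossing each possibility with the mother AO and summing P(type AB): 1/2·0 + 1/2·1/4 = 1/8.
Similarly for Rh via the father's Rh distribution: P(Rh+) = 7/8.
Independent loci: 1/8 × 7/8 = 7/64.

7/64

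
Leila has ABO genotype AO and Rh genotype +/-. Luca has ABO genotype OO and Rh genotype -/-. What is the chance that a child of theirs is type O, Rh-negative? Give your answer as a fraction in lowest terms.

1/4

ABO cross AO × OO → offspring phenotypes: 1/2 O, 1/2 A.
Rh cross +/- × -/- → 1/2 Rh+, 1/2 Rh-.
Independent loci: P(type O, Rh-negative) = 1/2 × 1/2 = 1/4.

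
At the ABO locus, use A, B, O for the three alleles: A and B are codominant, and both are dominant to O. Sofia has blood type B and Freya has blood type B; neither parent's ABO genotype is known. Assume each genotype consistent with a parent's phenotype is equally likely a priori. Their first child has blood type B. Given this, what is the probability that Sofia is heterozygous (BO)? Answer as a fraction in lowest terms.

7/15

Possible genotypes: Sofia ∈ {BB, BO}; Freya ∈ {BB, BO}.
Weight each parental genotype pair by prior × P(type-B child):
  BB × BB: posterior weight 4/15.
  BB × BO: posterior weight 4/15.
  BO × BB: posterior weight 4/15.
  BO × BO: posterior weight 1/5.
Sum the posterior weight over pairs where Sofia is BO: 7/15.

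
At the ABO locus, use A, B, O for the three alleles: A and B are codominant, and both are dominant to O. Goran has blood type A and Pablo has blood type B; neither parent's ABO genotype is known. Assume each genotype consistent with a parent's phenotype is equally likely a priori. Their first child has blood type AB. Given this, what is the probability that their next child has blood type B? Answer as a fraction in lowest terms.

5/36

Possible genotypes: Goran ∈ {AA, AO}; Pablo ∈ {BB, BO}.
Weight each parental genotype pair by prior × P(type-AB child):
  AA × BB: posterior weight 4/9; P(next child type B) = 0.
  AA × BO: posterior weight 2/9; P(next child type B) = 0.
  AO × BB: posterior weight 2/9; P(next child type B) = 1/2.
  AO × BO: posterior weight 1/9; P(next child type B) = 1/4.
Weighted sum = 5/36.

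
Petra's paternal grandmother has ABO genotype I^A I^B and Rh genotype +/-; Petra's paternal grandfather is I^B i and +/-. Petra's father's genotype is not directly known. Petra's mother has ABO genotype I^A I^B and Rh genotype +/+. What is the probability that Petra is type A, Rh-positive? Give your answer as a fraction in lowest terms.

1/4

Petra's father's ABO genotype from I^A I^B × I^B i: 1/4 I^A I^B, 1/4 I^A i, 1/4 I^B I^B, 1/4 I^B i.
Crossing each possibility with the mother I^A I^B and summing P(type A): 1/4·1/4 + 1/4·1/2 + 1/4·0 + 1/4·1/4 = 1/4.
Similarly for Rh via the father's Rh distribution: P(Rh+) = 1.
Independent loci: 1/4 × 1 = 1/4.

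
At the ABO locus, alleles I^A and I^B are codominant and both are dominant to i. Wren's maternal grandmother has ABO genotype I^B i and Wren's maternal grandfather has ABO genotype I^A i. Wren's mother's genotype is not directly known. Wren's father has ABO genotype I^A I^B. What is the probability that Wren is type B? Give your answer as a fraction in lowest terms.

Wren's mother's ABO genotype from I^B i × I^A i: 1/4 I^A I^B, 1/4 I^A i, 1/4 I^B i, 1/4 i i.
Crossing each possibility with the father I^A I^B and summing P(type B): 1/4·1/4 + 1/4·1/4 + 1/4·1/2 + 1/4·1/2 = 3/8.

3/8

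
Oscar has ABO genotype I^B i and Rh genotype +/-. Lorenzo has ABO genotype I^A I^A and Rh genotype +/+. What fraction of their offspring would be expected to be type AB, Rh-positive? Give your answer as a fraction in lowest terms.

1/2

ABO cross I^B i × I^A I^A → offspring phenotypes: 1/2 A, 1/2 AB.
Rh cross +/- × +/+ → 1 Rh+.
Independent loci: P(type AB, Rh-positive) = 1/2 × 1 = 1/2.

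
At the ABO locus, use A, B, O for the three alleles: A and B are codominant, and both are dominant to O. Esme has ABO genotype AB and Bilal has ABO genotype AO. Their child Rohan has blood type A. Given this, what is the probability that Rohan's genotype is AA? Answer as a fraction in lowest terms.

Cross AB × AO → 1/4 AA, 1/4 AB, 1/4 AO, 1/4 BO.
Type-A genotypes among offspring: AA (1/4), AO (1/4); total 1/2.
P(AA | type A) = (1/4) / (1/2) = 1/2.

1/2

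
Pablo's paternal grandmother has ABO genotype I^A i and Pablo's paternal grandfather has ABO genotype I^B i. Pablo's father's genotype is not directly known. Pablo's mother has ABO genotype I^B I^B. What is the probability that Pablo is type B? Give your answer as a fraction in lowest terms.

3/4

Pablo's father's ABO genotype from I^A i × I^B i: 1/4 I^A I^B, 1/4 I^A i, 1/4 I^B i, 1/4 i i.
Crossing each possibility with the mother I^B I^B and summing P(type B): 1/4·1/2 + 1/4·1/2 + 1/4·1 + 1/4·1 = 3/4.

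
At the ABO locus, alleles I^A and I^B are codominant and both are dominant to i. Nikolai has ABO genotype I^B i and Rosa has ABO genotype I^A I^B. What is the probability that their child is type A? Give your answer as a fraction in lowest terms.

ABO cross I^B i × I^A I^B → offspring phenotypes: 1/4 A, 1/2 B, 1/4 AB.
So P(type A) = 1/4.

1/4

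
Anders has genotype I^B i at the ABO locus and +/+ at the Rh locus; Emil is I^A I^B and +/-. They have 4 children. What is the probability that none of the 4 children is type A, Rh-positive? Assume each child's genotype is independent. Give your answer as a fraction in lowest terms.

81/256

ABO cross I^B i × I^A I^B → 1/4 A, 1/2 B, 1/4 AB.
Rh cross +/+ × +/- → 1 Rh+; so P(type A, Rh-positive) = 1/4 × 1 = 1/4 per child.
P(not type A, Rh-positive) = 3/4 for one child; (3/4)^4 = 81/256.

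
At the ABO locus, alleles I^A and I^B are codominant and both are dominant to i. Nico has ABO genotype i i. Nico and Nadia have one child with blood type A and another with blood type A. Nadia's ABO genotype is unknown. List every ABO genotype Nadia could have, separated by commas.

For each candidate genotype of Nadia, check whether crossing it with i i can produce every observed child phenotype.
  I^A I^A → possible child types {A} ✓
  I^A I^B → possible child types {A, B} ✓
  I^A i → possible child types {O, A} ✓
  I^B I^B → possible child types {B} ✗
  I^B i → possible child types {O, B} ✗
  i i → possible child types {O} ✗

I^A I^A, I^A I^B, I^A i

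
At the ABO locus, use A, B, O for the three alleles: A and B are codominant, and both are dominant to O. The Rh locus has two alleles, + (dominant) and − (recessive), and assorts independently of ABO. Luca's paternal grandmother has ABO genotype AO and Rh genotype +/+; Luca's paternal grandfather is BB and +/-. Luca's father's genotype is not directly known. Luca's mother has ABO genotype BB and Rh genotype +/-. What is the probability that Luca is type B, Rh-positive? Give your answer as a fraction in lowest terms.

Luca's father's ABO genotype from AO × BB: 1/2 AB, 1/2 BO.
Crossing each possibility with the mother BB and summing P(type B): 1/2·1/2 + 1/2·1 = 3/4.
Similarly for Rh via the father's Rh distribution: P(Rh+) = 7/8.
Independent loci: 3/4 × 7/8 = 21/32.

21/32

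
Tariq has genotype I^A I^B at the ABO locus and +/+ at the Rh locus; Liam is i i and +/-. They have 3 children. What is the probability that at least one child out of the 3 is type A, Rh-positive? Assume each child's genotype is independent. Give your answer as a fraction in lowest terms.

ABO cross I^A I^B × i i → 1/2 A, 1/2 B.
Rh cross +/+ × +/- → 1 Rh+; so P(type A, Rh-positive) = 1/2 × 1 = 1/2 per child.
P(none) = (1/2)^3 = 1/8; P(at least one) = 1 − 1/8 = 7/8.

7/8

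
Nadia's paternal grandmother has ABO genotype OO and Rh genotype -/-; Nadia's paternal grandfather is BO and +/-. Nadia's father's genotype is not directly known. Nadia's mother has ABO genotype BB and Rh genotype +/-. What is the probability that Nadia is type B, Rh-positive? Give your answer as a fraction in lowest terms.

5/8

Nadia's father's ABO genotype from OO × BO: 1/2 BO, 1/2 OO.
Crossing each possibility with the mother BB and summing P(type B): 1/2·1 + 1/2·1 = 1.
Similarly for Rh via the father's Rh distribution: P(Rh+) = 5/8.
Independent loci: 1 × 5/8 = 5/8.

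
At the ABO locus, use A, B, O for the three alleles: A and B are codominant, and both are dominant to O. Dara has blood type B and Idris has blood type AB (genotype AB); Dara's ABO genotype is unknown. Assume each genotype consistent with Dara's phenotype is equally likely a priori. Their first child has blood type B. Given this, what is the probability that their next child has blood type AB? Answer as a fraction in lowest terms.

3/8

Possible genotypes: Dara ∈ {BB, BO}; Idris ∈ {AB}.
Weight each parental genotype pair by prior × P(type-B child):
  BB × AB: posterior weight 1/2; P(next child type AB) = 1/2.
  BO × AB: posterior weight 1/2; P(next child type AB) = 1/4.
Weighted sum = 3/8.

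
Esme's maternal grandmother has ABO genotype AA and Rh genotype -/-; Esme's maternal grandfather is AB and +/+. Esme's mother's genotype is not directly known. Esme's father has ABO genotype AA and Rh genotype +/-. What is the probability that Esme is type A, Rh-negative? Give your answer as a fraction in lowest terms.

Esme's mother's ABO genotype from AA × AB: 1/2 AA, 1/2 AB.
Crossing each possibility with the father AA and summing P(type A): 1/2·1 + 1/2·1/2 = 3/4.
Similarly for Rh via the mother's Rh distribution: P(Rh-) = 1/4.
Independent loci: 3/4 × 1/4 = 3/16.

3/16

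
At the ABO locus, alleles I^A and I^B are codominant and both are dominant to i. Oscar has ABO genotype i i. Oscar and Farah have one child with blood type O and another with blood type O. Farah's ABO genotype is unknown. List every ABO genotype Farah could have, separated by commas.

I^A i, I^B i, i i

For each candidate genotype of Farah, check whether crossing it with i i can produce every observed child phenotype.
  I^A I^A → possible child types {A} ✗
  I^A I^B → possible child types {A, B} ✗
  I^A i → possible child types {O, A} ✓
  I^B I^B → possible child types {B} ✗
  I^B i → possible child types {O, B} ✓
  i i → possible child types {O} ✓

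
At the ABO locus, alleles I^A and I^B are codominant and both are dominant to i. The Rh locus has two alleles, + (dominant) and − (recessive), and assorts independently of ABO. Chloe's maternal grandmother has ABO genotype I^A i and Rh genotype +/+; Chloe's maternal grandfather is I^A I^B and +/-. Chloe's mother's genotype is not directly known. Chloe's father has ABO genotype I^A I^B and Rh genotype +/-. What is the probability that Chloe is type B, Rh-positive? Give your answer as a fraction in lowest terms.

Chloe's mother's ABO genotype from I^A i × I^A I^B: 1/4 I^A I^A, 1/4 I^A I^B, 1/4 I^A i, 1/4 I^B i.
Crossing each possibility with the father I^A I^B and summing P(type B): 1/4·0 + 1/4·1/4 + 1/4·1/4 + 1/4·1/2 = 1/4.
Similarly for Rh via the mother's Rh distribution: P(Rh+) = 7/8.
Independent loci: 1/4 × 7/8 = 7/32.

7/32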